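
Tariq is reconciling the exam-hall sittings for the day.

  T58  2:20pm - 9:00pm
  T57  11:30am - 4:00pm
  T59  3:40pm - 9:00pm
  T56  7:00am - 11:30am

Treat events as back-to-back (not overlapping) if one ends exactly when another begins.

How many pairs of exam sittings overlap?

3

Check each pair: they overlap iff neither finishes before the other starts.
Sorted by start: T56, T57, T58, T59.
T57 starts exactly when T56 ends (back-to-back, no overlap) — done with T56.
T58 starts before T57 ends → T57 and T58 overlap.
T59 starts before T57 ends → T57 and T59 overlap.
T59 starts before T58 ends → T58 and T59 overlap.
Overlapping pairs: T57 & T58, T57 & T59, T58 & T59 — 3 in total.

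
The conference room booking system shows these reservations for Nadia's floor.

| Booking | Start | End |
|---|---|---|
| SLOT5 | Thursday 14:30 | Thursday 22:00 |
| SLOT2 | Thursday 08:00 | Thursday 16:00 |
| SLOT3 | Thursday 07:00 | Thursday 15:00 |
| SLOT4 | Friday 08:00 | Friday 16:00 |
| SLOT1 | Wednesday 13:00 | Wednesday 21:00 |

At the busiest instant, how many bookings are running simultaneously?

3

Sweep the timeline, counting +1 at each start and −1 at each end (ends before starts at a tie):
Wednesday 13:00 start SLOT1 → 1
Wednesday 21:00 end SLOT1 → 0
Thursday 07:00 start SLOT3 → 1
Thursday 08:00 start SLOT2 → 2
Thursday 14:30 start SLOT5 → 3
Thursday 15:00 end SLOT3 → 2
Thursday 16:00 end SLOT2 → 1
Thursday 22:00 end SLOT5 → 0
Friday 08:00 start SLOT4 → 1
Friday 16:00 end SLOT4 → 0
Peak is 3, at Thursday 14:30 (SLOT2, SLOT3, SLOT5).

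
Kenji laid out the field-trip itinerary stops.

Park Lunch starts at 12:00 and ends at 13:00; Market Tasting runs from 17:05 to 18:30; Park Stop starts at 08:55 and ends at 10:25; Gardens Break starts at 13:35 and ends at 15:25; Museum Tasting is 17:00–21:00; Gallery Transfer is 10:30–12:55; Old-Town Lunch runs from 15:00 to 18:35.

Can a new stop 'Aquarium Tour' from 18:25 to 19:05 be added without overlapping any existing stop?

Park Stop: ends 10:25 at or before Aquarium Tour starts 18:25 → clear.
Gallery Transfer: ends 12:55 at or before Aquarium Tour starts 18:25 → clear.
Park Lunch: ends 13:00 at or before Aquarium Tour starts 18:25 → clear.
Gardens Break: ends 15:25 at or before Aquarium Tour starts 18:25 → clear.
Old-Town Lunch: starts 15:00 before Aquarium Tour ends 19:05, and ends 18:35 after Aquarium Tour starts 18:25 → overlap.
Museum Tasting: starts 17:00 before Aquarium Tour ends 19:05, and ends 21:00 after Aquarium Tour starts 18:25 → overlap.
Market Tasting: starts 17:05 before Aquarium Tour ends 19:05, and ends 18:30 after Aquarium Tour starts 18:25 → overlap.
Aquarium Tour overlaps Market Tasting, Old-Town Lunch, Museum Tasting.

No — it overlaps Market Tasting, Museum Tasting, Old-Town Lunch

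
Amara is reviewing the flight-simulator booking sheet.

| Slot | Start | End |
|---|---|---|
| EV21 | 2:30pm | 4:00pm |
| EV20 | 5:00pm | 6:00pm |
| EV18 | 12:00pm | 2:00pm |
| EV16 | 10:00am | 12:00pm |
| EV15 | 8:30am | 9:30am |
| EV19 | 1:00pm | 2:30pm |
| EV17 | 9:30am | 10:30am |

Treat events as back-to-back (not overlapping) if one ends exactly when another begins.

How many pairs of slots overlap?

2

Sorted by start: EV15, EV17, EV16, EV18, EV19, EV21, EV20.
EV17 starts exactly when EV15 ends (back-to-back, no overlap) — done with EV15.
EV16 starts before EV17 ends → EV17 and EV16 overlap.
EV18 starts after EV17 ends — done with EV17.
EV18 starts exactly when EV16 ends (back-to-back, no overlap) — done with EV16.
EV19 starts before EV18 ends → EV18 and EV19 overlap.
EV21 starts after EV18 ends — done with EV18.
EV21 starts exactly when EV19 ends (back-to-back, no overlap) — done with EV19.
EV20 starts after EV21 ends.
Overlapping pairs: EV16 & EV17, EV18 & EV19 — 2 in total.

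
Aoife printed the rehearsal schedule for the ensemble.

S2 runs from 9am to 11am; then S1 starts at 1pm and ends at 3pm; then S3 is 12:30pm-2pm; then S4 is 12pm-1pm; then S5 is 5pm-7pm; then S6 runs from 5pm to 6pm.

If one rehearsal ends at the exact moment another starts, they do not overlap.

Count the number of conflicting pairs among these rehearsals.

3

Two intervals overlap when each starts before the other ends.
Sorted by start: S2, S4, S3, S1, S5, S6.
S4 starts after S2 ends, so S2 has no further overlaps.
S3 starts before S4 ends → S4 and S3 overlap.
S1 starts exactly when S4 ends (back-to-back, no overlap), so S4 has no further overlaps.
S1 starts before S3 ends → S3 and S1 overlap.
S5 starts after S3 ends, so S3 has no further overlaps.
S5 starts after S1 ends, so S1 has no further overlaps.
S6 starts before S5 ends → S5 and S6 overlap.
Overlapping pairs: S1 & S3, S3 & S4, S5 & S6 — 3 in total.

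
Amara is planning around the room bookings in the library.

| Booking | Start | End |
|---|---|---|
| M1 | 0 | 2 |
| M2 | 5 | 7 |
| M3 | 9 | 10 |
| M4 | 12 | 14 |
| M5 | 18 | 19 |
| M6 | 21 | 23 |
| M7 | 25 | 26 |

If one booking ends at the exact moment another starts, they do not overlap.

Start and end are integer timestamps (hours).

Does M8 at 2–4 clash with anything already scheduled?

No — it doesn't clash with anything

M1: ends 2 at or before M8 starts 2 → clear.
M2: starts 5 at or after M8 ends 4 → clear.
M3: starts 9 at or after M8 ends 4 → clear.
M4: starts 12 at or after M8 ends 4 → clear.
M5: starts 18 at or after M8 ends 4 → clear.
M6: starts 21 at or after M8 ends 4 → clear.
M7: starts 25 at or after M8 ends 4 → clear.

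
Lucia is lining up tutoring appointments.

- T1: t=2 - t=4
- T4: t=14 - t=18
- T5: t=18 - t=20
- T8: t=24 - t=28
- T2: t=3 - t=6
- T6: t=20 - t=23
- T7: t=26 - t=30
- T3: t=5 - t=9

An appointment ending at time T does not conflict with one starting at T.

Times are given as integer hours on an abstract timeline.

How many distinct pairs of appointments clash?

Sorted by start: T1, T2, T3, T4, T5, T6, T8, T7.
T2 starts before T1 ends → T1 and T2 overlap.
T3 starts after T1 ends, so nothing later overlaps T1 either.
T3 starts before T2 ends → T2 and T3 overlap.
T4 starts after T2 ends, so nothing later overlaps T2 either.
T4 starts after T3 ends, so nothing later overlaps T3 either.
T5 starts exactly when T4 ends (back-to-back, no overlap), so nothing later overlaps T4 either.
T6 starts exactly when T5 ends (back-to-back, no overlap), so nothing later overlaps T5 either.
T8 starts after T6 ends, so nothing later overlaps T6 either.
T7 starts before T8 ends → T8 and T7 overlap.
Overlapping pairs: T1 & T2, T2 & T3, T7 & T8 — 3 in total.

3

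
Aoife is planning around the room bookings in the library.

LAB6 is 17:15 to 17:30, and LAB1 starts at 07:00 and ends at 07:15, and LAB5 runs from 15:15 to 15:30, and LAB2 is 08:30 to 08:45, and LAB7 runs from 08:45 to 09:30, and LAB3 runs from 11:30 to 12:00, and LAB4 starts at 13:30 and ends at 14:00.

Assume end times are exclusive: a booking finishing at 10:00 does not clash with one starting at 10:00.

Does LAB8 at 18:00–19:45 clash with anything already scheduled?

LAB1: ends 07:15 at or before LAB8 starts 18:00 → clear.
LAB2: ends 08:45 at or before LAB8 starts 18:00 → clear.
LAB7: ends 09:30 at or before LAB8 starts 18:00 → clear.
LAB3: ends 12:00 at or before LAB8 starts 18:00 → clear.
LAB4: ends 14:00 at or before LAB8 starts 18:00 → clear.
LAB5: ends 15:30 at or before LAB8 starts 18:00 → clear.
LAB6: ends 17:30 at or before LAB8 starts 18:00 → clear.

No — it doesn't clash with anything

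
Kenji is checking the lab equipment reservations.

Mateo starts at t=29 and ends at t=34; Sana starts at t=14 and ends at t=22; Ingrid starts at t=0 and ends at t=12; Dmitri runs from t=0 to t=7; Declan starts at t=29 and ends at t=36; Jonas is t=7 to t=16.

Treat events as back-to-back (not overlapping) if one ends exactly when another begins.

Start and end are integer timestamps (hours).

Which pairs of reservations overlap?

Two intervals overlap when each starts before the other ends.
Sorted by start: Ingrid, Dmitri, Jonas, Sana, Declan, Mateo.
Dmitri starts before Ingrid ends → Ingrid and Dmitri overlap.
Jonas starts before Ingrid ends → Ingrid and Jonas overlap.
Sana starts after Ingrid ends; Ingrid is clear from here.
Jonas starts exactly when Dmitri ends (back-to-back, no overlap); Dmitri is clear from here.
Sana starts before Jonas ends → Jonas and Sana overlap.
Declan starts after Jonas ends; Jonas is clear from here.
Declan starts after Sana ends; Sana is clear from here.
Mateo starts before Declan ends → Declan and Mateo overlap.

Declan & Mateo, Dmitri & Ingrid, Ingrid & Jonas, Jonas & Sana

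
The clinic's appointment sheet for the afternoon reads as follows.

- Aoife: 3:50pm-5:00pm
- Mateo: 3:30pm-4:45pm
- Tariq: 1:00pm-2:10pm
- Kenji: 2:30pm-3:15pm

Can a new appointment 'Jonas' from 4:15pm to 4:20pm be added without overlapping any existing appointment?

No — it overlaps Aoife, Mateo

Tariq: ends 2:10pm at or before Jonas starts 4:15pm → clear.
Kenji: ends 3:15pm at or before Jonas starts 4:15pm → clear.
Mateo: starts 3:30pm before Jonas ends 4:20pm, and ends 4:45pm after Jonas starts 4:15pm → overlap.
Aoife: starts 3:50pm before Jonas ends 4:20pm, and ends 5:00pm after Jonas starts 4:15pm → overlap.
Jonas overlaps Aoife, Mateo.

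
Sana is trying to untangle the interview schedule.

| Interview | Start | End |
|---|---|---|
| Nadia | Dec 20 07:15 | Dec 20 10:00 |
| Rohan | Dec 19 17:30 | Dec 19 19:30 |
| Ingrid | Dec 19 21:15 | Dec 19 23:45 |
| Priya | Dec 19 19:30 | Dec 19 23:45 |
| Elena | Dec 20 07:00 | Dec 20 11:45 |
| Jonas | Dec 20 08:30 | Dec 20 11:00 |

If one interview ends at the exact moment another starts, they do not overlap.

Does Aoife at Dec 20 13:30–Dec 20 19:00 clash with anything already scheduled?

Rohan: ends Dec 19 19:30 at or before Aoife starts Dec 20 13:30 → clear.
Priya: ends Dec 19 23:45 at or before Aoife starts Dec 20 13:30 → clear.
Ingrid: ends Dec 19 23:45 at or before Aoife starts Dec 20 13:30 → clear.
Elena: ends Dec 20 11:45 at or before Aoife starts Dec 20 13:30 → clear.
Nadia: ends Dec 20 10:00 at or before Aoife starts Dec 20 13:30 → clear.
Jonas: ends Dec 20 11:00 at or before Aoife starts Dec 20 13:30 → clear.

No — it doesn't clash with anything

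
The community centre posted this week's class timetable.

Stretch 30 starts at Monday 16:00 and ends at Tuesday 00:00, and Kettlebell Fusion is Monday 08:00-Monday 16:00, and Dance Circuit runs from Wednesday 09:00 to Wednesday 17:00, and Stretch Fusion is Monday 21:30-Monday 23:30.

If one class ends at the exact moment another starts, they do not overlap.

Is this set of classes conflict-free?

No

Check each pair: they overlap iff neither finishes before the other starts.
Sorted by start: Kettlebell Fusion, Stretch 30, Stretch Fusion, Dance Circuit.
Stretch 30 starts exactly when Kettlebell Fusion ends (back-to-back, no overlap) — done with Kettlebell Fusion.
Stretch Fusion starts before Stretch 30 ends → Stretch 30 and Stretch Fusion overlap.
That's a conflict, so the schedule is not conflict-free.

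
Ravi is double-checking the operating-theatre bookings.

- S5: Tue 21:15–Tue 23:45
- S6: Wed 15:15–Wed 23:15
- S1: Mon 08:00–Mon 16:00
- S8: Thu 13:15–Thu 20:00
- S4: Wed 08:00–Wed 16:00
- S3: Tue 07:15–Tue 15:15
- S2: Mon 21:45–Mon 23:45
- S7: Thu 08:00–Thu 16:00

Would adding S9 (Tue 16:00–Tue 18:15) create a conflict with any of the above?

S1: ends Mon 16:00 at or before S9 starts Tue 16:00 → clear.
S2: ends Mon 23:45 at or before S9 starts Tue 16:00 → clear.
S3: ends Tue 15:15 at or before S9 starts Tue 16:00 → clear.
S5: starts Tue 21:15 at or after S9 ends Tue 18:15 → clear.
S4: starts Wed 08:00 at or after S9 ends Tue 18:15 → clear.
S6: starts Wed 15:15 at or after S9 ends Tue 18:15 → clear.
S7: starts Thu 08:00 at or after S9 ends Tue 18:15 → clear.
S8: starts Thu 13:15 at or after S9 ends Tue 18:15 → clear.

No — it doesn't clash with anything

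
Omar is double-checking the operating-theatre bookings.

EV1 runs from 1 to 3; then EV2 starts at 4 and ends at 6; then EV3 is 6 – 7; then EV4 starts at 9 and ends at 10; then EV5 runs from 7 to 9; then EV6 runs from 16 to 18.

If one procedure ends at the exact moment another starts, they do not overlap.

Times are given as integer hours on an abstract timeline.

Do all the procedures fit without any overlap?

Check each pair: they overlap iff neither finishes before the other starts.
Sorted by start: EV1, EV2, EV3, EV5, EV4, EV6.
EV2 starts after EV1 ends, so nothing later overlaps EV1 either.
EV3 starts exactly when EV2 ends (back-to-back, no overlap), so nothing later overlaps EV2 either.
EV5 starts exactly when EV3 ends (back-to-back, no overlap), so nothing later overlaps EV3 either.
EV4 starts exactly when EV5 ends (back-to-back, no overlap), so nothing later overlaps EV5 either.
EV6 starts after EV4 ends.
Every pair is clear; the schedule has no overlaps.

Yes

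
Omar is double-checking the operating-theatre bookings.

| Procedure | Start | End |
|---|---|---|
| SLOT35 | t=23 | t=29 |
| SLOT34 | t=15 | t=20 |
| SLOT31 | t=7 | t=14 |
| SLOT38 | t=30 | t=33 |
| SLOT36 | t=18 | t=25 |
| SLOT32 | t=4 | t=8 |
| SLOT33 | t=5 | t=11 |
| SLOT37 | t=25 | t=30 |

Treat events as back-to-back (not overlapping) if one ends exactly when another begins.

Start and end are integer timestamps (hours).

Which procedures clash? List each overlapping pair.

SLOT31 & SLOT32, SLOT31 & SLOT33, SLOT32 & SLOT33, SLOT34 & SLOT36, SLOT35 & SLOT36, SLOT35 & SLOT37

Two intervals overlap when each starts before the other ends.
Sorted by start: SLOT32, SLOT33, SLOT31, SLOT34, SLOT36, SLOT35, SLOT37, SLOT38.
SLOT33 starts before SLOT32 ends → SLOT32 and SLOT33 overlap.
SLOT31 starts before SLOT32 ends → SLOT32 and SLOT31 overlap.
SLOT34 starts after SLOT32 ends, so nothing later overlaps SLOT32 either.
SLOT31 starts before SLOT33 ends → SLOT33 and SLOT31 overlap.
SLOT34 starts after SLOT33 ends, so nothing later overlaps SLOT33 either.
SLOT34 starts after SLOT31 ends, so nothing later overlaps SLOT31 either.
SLOT36 starts before SLOT34 ends → SLOT34 and SLOT36 overlap.
SLOT35 starts after SLOT34 ends, so nothing later overlaps SLOT34 either.
SLOT35 starts before SLOT36 ends → SLOT36 and SLOT35 overlap.
SLOT37 starts exactly when SLOT36 ends (back-to-back, no overlap), so nothing later overlaps SLOT36 either.
SLOT37 starts before SLOT35 ends → SLOT35 and SLOT37 overlap.
SLOT38 starts after SLOT35 ends.
SLOT38 starts exactly when SLOT37 ends (back-to-back, no overlap).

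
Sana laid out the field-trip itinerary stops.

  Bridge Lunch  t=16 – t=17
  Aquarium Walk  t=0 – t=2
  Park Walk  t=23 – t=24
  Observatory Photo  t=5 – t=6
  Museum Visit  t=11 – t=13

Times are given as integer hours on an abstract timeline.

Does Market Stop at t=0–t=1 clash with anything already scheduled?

Aquarium Walk: starts t=0 before Market Stop ends t=1, and ends t=2 after Market Stop starts t=0 → overlap.
Observatory Photo: starts t=5 at or after Market Stop ends t=1 → clear.
Museum Visit: starts t=11 at or after Market Stop ends t=1 → clear.
Bridge Lunch: starts t=16 at or after Market Stop ends t=1 → clear.
Park Walk: starts t=23 at or after Market Stop ends t=1 → clear.
Market Stop overlaps Aquarium Walk.

Yes — it overlaps Aquarium Walk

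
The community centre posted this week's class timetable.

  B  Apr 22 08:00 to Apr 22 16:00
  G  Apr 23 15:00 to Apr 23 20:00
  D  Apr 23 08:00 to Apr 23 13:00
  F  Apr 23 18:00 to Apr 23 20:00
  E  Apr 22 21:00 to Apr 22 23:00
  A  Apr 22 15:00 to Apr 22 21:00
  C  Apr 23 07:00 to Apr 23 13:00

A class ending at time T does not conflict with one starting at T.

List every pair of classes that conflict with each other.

Sorted by start: B, A, E, C, D, G, F.
A starts before B ends → B and A overlap.
E starts after B ends; B is clear from here.
E starts exactly when A ends (back-to-back, no overlap); A is clear from here.
C starts after E ends; E is clear from here.
D starts before C ends → C and D overlap.
G starts after C ends; C is clear from here.
G starts after D ends; D is clear from here.
F starts before G ends → G and F overlap.

A & B, C & D, F & G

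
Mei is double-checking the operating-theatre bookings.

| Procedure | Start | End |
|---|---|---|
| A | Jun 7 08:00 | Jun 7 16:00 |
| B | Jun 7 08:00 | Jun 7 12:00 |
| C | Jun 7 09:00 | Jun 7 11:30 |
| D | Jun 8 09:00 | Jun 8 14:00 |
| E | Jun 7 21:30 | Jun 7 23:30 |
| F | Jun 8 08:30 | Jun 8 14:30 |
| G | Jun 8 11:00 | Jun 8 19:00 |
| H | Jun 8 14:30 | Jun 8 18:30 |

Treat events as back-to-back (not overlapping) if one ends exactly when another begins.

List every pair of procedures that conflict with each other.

Sorted by start: A, B, C, E, F, D, G, H.
B starts before A ends → A and B overlap.
C starts before A ends → A and C overlap.
E starts after A ends, so nothing later overlaps A either.
C starts before B ends → B and C overlap.
E starts after B ends, so nothing later overlaps B either.
E starts after C ends, so nothing later overlaps C either.
F starts after E ends, so nothing later overlaps E either.
D starts before F ends → F and D overlap.
G starts before F ends → F and G overlap.
H starts exactly when F ends (back-to-back, no overlap).
G starts before D ends → D and G overlap.
H starts after D ends.
H starts before G ends → G and H overlap.

A & B, A & C, B & C, D & F, D & G, F & G, G & H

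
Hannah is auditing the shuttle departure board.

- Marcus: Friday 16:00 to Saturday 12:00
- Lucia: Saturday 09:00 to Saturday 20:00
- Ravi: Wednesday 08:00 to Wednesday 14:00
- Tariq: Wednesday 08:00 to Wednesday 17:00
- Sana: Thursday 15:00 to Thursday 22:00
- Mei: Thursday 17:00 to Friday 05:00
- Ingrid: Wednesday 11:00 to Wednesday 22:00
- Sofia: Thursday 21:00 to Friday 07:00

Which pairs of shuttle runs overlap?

Ingrid & Ravi, Ingrid & Tariq, Lucia & Marcus, Mei & Sana, Mei & Sofia, Ravi & Tariq, Sana & Sofia

Two intervals overlap when each starts before the other ends.
Sorted by start: Ravi, Tariq, Ingrid, Sana, Mei, Sofia, Marcus, Lucia.
Tariq starts before Ravi ends → Ravi and Tariq overlap.
Ingrid starts before Ravi ends → Ravi and Ingrid overlap.
Sana starts after Ravi ends, so nothing later overlaps Ravi either.
Ingrid starts before Tariq ends → Tariq and Ingrid overlap.
Sana starts after Tariq ends, so nothing later overlaps Tariq either.
Sana starts after Ingrid ends, so nothing later overlaps Ingrid either.
Mei starts before Sana ends → Sana and Mei overlap.
Sofia starts before Sana ends → Sana and Sofia overlap.
Marcus starts after Sana ends, so nothing later overlaps Sana either.
Sofia starts before Mei ends → Mei and Sofia overlap.
Marcus starts after Mei ends, so nothing later overlaps Mei either.
Marcus starts after Sofia ends, so nothing later overlaps Sofia either.
Lucia starts before Marcus ends → Marcus and Lucia overlap.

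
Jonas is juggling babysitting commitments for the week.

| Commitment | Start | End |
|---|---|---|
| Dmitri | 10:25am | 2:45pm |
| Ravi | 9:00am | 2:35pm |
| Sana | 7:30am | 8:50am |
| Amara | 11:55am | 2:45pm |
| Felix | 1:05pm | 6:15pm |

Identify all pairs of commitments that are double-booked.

Two intervals overlap when each starts before the other ends.
Sorted by start: Sana, Ravi, Dmitri, Amara, Felix.
Ravi starts after Sana ends — done with Sana.
Dmitri starts before Ravi ends → Ravi and Dmitri overlap.
Amara starts before Ravi ends → Ravi and Amara overlap.
Felix starts before Ravi ends → Ravi and Felix overlap.
Amara starts before Dmitri ends → Dmitri and Amara overlap.
Felix starts before Dmitri ends → Dmitri and Felix overlap.
Felix starts before Amara ends → Amara and Felix overlap.

Amara & Dmitri, Amara & Felix, Amara & Ravi, Dmitri & Felix, Dmitri & Ravi, Felix & Ravi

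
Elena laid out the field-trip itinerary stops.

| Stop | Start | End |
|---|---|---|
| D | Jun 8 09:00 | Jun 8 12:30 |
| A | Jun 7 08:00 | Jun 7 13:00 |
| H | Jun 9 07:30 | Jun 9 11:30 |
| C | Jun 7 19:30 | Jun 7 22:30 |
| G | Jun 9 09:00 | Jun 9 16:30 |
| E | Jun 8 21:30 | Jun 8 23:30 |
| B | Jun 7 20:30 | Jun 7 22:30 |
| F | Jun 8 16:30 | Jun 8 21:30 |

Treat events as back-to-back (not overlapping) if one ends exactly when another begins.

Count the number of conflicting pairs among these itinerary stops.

Check each pair: they overlap iff neither finishes before the other starts.
Sorted by start: A, C, B, D, F, E, H, G.
C starts after A ends, so A has no further overlaps.
B starts before C ends → C and B overlap.
D starts after C ends, so C has no further overlaps.
D starts after B ends, so B has no further overlaps.
F starts after D ends, so D has no further overlaps.
E starts exactly when F ends (back-to-back, no overlap), so F has no further overlaps.
H starts after E ends, so E has no further overlaps.
G starts before H ends → H and G overlap.
Overlapping pairs: B & C, G & H — 2 in total.

2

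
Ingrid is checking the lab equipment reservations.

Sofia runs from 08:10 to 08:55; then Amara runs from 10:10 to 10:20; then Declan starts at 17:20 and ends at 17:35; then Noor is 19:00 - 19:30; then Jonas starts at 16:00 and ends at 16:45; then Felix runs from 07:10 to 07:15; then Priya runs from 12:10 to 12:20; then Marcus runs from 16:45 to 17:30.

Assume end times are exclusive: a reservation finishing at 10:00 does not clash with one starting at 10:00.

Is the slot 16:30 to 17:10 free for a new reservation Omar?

No — it overlaps Jonas, Marcus

Felix: ends 07:15 at or before Omar starts 16:30 → clear.
Sofia: ends 08:55 at or before Omar starts 16:30 → clear.
Amara: ends 10:20 at or before Omar starts 16:30 → clear.
Priya: ends 12:20 at or before Omar starts 16:30 → clear.
Jonas: starts 16:00 before Omar ends 17:10, and ends 16:45 after Omar starts 16:30 → overlap.
Marcus: starts 16:45 before Omar ends 17:10, and ends 17:30 after Omar starts 16:30 → overlap.
Declan: starts 17:20 at or after Omar ends 17:10 → clear.
Noor: starts 19:00 at or after Omar ends 17:10 → clear.
Omar overlaps Marcus, Jonas.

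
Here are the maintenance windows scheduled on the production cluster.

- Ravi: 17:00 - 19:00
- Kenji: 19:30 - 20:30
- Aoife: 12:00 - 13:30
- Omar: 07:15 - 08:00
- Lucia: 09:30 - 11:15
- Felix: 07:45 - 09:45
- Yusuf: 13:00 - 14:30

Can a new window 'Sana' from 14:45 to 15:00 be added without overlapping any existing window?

Yes — the slot is free

Omar: ends 08:00 at or before Sana starts 14:45 → clear.
Felix: ends 09:45 at or before Sana starts 14:45 → clear.
Lucia: ends 11:15 at or before Sana starts 14:45 → clear.
Aoife: ends 13:30 at or before Sana starts 14:45 → clear.
Yusuf: ends 14:30 at or before Sana starts 14:45 → clear.
Ravi: starts 17:00 at or after Sana ends 15:00 → clear.
Kenji: starts 19:30 at or after Sana ends 15:00 → clear.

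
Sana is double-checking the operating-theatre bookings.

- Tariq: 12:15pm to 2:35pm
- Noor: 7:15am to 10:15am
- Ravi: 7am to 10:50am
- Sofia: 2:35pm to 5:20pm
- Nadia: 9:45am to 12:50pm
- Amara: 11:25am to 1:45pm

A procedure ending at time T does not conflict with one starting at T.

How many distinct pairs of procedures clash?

6

Check each pair: they overlap iff neither finishes before the other starts.
Sorted by start: Ravi, Noor, Nadia, Amara, Tariq, Sofia.
Noor starts before Ravi ends → Ravi and Noor overlap.
Nadia starts before Ravi ends → Ravi and Nadia overlap.
Amara starts after Ravi ends, so nothing later overlaps Ravi either.
Nadia starts before Noor ends → Noor and Nadia overlap.
Amara starts after Noor ends, so nothing later overlaps Noor either.
Amara starts before Nadia ends → Nadia and Amara overlap.
Tariq starts before Nadia ends → Nadia and Tariq overlap.
Sofia starts after Nadia ends.
Tariq starts before Amara ends → Amara and Tariq overlap.
Sofia starts after Amara ends.
Sofia starts exactly when Tariq ends (back-to-back, no overlap).
Overlapping pairs: Amara & Nadia, Amara & Tariq, Nadia & Noor, Nadia & Ravi, Nadia & Tariq, Noor & Ravi — 6 in total.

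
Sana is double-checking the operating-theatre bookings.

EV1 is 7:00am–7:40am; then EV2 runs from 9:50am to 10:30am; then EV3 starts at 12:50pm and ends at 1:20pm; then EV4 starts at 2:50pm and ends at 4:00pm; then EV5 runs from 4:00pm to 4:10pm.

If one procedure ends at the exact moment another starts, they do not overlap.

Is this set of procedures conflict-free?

Two intervals overlap when each starts before the other ends.
Sorted by start: EV1, EV2, EV3, EV4, EV5.
EV2 starts after EV1 ends, so EV1 has no further overlaps.
EV3 starts after EV2 ends, so EV2 has no further overlaps.
EV4 starts after EV3 ends, so EV3 has no further overlaps.
EV5 starts exactly when EV4 ends (back-to-back, no overlap).
Every pair is clear; the schedule has no overlaps.

Yes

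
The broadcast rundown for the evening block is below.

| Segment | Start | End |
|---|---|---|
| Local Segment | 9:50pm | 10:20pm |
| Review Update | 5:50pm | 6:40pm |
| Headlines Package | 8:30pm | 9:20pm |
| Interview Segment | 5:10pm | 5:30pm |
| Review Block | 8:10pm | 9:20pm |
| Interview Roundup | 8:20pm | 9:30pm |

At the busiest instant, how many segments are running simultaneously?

Sweep the timeline, counting +1 at each start and −1 at each end (ends before starts at a tie):
5:10pm start Interview Segment → 1
5:30pm end Interview Segment → 0
5:50pm start Review Update → 1
6:40pm end Review Update → 0
8:10pm start Review Block → 1
8:20pm start Interview Roundup → 2
8:30pm start Headlines Package → 3
9:20pm end Headlines Package → 2
9:20pm end Review Block → 1
9:30pm end Interview Roundup → 0
9:50pm start Local Segment → 1
10:20pm end Local Segment → 0
Peak is 3, at 8:30pm (Headlines Package, Interview Roundup, Review Block).

3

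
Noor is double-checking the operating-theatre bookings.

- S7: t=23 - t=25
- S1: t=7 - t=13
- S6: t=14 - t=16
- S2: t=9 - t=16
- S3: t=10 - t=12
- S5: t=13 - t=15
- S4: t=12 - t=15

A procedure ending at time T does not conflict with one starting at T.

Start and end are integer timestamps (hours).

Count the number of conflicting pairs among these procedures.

10

Sorted by start: S1, S2, S3, S4, S5, S6, S7.
S2 starts before S1 ends → S1 and S2 overlap.
S3 starts before S1 ends → S1 and S3 overlap.
S4 starts before S1 ends → S1 and S4 overlap.
S5 starts exactly when S1 ends (back-to-back, no overlap) — done with S1.
S3 starts before S2 ends → S2 and S3 overlap.
S4 starts before S2 ends → S2 and S4 overlap.
S5 starts before S2 ends → S2 and S5 overlap.
S6 starts before S2 ends → S2 and S6 overlap.
S7 starts after S2 ends.
S4 starts exactly when S3 ends (back-to-back, no overlap) — done with S3.
S5 starts before S4 ends → S4 and S5 overlap.
S6 starts before S4 ends → S4 and S6 overlap.
S7 starts after S4 ends.
S6 starts before S5 ends → S5 and S6 overlap.
S7 starts after S5 ends.
S7 starts after S6 ends.
Overlapping pairs: S1 & S2, S1 & S3, S1 & S4, S2 & S3, S2 & S4, S2 & S5, S2 & S6, S4 & S5, S4 & S6, S5 & S6 — 10 in total.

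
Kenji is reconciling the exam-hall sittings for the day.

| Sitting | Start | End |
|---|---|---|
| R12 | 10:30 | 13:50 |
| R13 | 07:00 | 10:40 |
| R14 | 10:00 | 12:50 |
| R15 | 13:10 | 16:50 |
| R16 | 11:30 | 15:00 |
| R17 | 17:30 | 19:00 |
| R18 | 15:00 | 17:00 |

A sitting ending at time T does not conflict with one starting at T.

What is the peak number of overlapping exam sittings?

Sweep the timeline, counting +1 at each start and −1 at each end (ends before starts at a tie):
07:00 start R13 → 1
10:00 start R14 → 2
10:30 start R12 → 3
10:40 end R13 → 2
11:30 start R16 → 3
12:50 end R14 → 2
13:10 start R15 → 3
13:50 end R12 → 2
15:00 end R16 → 1
15:00 start R18 → 2
16:50 end R15 → 1
17:00 end R18 → 0
17:30 start R17 → 1
19:00 end R17 → 0
Peak is 3, at 10:30 (R12, R13, R14).

3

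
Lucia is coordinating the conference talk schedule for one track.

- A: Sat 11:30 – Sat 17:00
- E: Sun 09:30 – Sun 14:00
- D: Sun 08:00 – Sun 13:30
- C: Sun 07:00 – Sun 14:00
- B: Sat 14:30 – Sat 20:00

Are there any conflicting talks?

Yes

Two intervals overlap when each starts before the other ends.
Sorted by start: A, B, C, D, E.
B starts before A ends → A and B overlap.
That's a conflict, so the schedule is not conflict-free.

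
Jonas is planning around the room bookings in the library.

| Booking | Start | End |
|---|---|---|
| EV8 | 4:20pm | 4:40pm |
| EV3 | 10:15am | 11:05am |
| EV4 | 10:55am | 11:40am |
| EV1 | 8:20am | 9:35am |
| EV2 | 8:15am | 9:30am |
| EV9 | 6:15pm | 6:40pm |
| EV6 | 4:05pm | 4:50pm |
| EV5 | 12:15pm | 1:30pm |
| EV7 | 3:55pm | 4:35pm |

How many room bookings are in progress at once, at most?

3

Walk through starts and ends in time order (an end at T is processed before a start at T):
8:15am start EV2 → 1
8:20am start EV1 → 2
9:30am end EV2 → 1
9:35am end EV1 → 0
10:15am start EV3 → 1
10:55am start EV4 → 2
11:05am end EV3 → 1
11:40am end EV4 → 0
12:15pm start EV5 → 1
1:30pm end EV5 → 0
3:55pm start EV7 → 1
4:05pm start EV6 → 2
4:20pm start EV8 → 3
4:35pm end EV7 → 2
4:40pm end EV8 → 1
4:50pm end EV6 → 0
6:15pm start EV9 → 1
6:40pm end EV9 → 0
Peak is 3, at 4:20pm (EV6, EV7, EV8).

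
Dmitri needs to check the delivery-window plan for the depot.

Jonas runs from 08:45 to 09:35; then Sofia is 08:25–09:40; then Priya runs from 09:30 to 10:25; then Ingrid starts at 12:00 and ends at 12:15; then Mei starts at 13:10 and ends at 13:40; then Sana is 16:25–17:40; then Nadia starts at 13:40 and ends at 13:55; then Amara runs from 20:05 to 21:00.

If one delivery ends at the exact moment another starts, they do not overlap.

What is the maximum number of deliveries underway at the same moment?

Sweep the timeline, counting +1 at each start and −1 at each end (ends before starts at a tie):
08:25 start Sofia → 1
08:45 start Jonas → 2
09:30 start Priya → 3
09:35 end Jonas → 2
09:40 end Sofia → 1
10:25 end Priya → 0
12:00 start Ingrid → 1
12:15 end Ingrid → 0
13:10 start Mei → 1
13:40 end Mei → 0
13:40 start Nadia → 1
13:55 end Nadia → 0
16:25 start Sana → 1
17:40 end Sana → 0
20:05 start Amara → 1
21:00 end Amara → 0
Peak is 3, at 09:30 (Jonas, Priya, Sofia).

3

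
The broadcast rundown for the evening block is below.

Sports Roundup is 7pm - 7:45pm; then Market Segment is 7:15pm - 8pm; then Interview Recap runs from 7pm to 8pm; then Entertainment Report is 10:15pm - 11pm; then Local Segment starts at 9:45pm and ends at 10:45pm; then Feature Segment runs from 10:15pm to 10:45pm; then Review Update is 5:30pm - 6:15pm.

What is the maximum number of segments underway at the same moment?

3

Walk through starts and ends in time order (an end at T is processed before a start at T):
5:30pm start Review Update → 1
6:15pm end Review Update → 0
7pm start Interview Recap → 1
7pm start Sports Roundup → 2
7:15pm start Market Segment → 3
7:45pm end Sports Roundup → 2
8pm end Interview Recap → 1
8pm end Market Segment → 0
9:45pm start Local Segment → 1
10:15pm start Entertainment Report → 2
10:15pm start Feature Segment → 3
10:45pm end Feature Segment → 2
10:45pm end Local Segment → 1
11pm end Entertainment Report → 0
Peak is 3, at 7:15pm (Interview Recap, Market Segment, Sports Roundup).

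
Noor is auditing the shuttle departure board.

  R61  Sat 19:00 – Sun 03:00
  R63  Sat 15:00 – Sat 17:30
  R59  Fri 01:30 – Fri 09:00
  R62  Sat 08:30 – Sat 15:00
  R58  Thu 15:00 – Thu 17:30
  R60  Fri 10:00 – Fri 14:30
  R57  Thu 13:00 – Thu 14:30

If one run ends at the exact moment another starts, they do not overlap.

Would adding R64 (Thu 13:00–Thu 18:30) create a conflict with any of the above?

Yes — it overlaps R57, R58

R57: starts Thu 13:00 before R64 ends Thu 18:30, and ends Thu 14:30 after R64 starts Thu 13:00 → overlap.
R58: starts Thu 15:00 before R64 ends Thu 18:30, and ends Thu 17:30 after R64 starts Thu 13:00 → overlap.
R59: starts Fri 01:30 at or after R64 ends Thu 18:30 → clear.
R60: starts Fri 10:00 at or after R64 ends Thu 18:30 → clear.
R62: starts Sat 08:30 at or after R64 ends Thu 18:30 → clear.
R63: starts Sat 15:00 at or after R64 ends Thu 18:30 → clear.
R61: starts Sat 19:00 at or after R64 ends Thu 18:30 → clear.
R64 overlaps R57, R58.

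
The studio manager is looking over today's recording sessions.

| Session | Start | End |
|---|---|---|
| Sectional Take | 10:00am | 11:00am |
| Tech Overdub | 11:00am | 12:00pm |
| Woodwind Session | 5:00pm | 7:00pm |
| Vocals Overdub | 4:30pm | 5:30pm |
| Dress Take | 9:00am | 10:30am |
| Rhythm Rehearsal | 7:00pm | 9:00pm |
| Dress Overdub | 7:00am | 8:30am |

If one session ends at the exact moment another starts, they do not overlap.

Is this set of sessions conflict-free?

Check each pair: they overlap iff neither finishes before the other starts.
Sorted by start: Dress Overdub, Dress Take, Sectional Take, Tech Overdub, Vocals Overdub, Woodwind Session, Rhythm Rehearsal.
Dress Take starts after Dress Overdub ends — done with Dress Overdub.
Sectional Take starts before Dress Take ends → Dress Take and Sectional Take overlap.
That's a conflict, so the schedule is not conflict-free.

No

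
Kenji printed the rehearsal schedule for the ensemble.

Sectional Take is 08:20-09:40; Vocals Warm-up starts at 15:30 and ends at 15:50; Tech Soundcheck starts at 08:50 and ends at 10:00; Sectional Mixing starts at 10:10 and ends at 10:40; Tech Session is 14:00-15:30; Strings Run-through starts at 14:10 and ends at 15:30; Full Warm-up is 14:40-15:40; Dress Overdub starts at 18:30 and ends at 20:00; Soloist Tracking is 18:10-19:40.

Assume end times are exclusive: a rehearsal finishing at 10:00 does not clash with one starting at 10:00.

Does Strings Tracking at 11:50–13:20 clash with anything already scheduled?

No — it doesn't clash with anything

Sectional Take: ends 09:40 at or before Strings Tracking starts 11:50 → clear.
Tech Soundcheck: ends 10:00 at or before Strings Tracking starts 11:50 → clear.
Sectional Mixing: ends 10:40 at or before Strings Tracking starts 11:50 → clear.
Tech Session: starts 14:00 at or after Strings Tracking ends 13:20 → clear.
Strings Run-through: starts 14:10 at or after Strings Tracking ends 13:20 → clear.
Full Warm-up: starts 14:40 at or after Strings Tracking ends 13:20 → clear.
Vocals Warm-up: starts 15:30 at or after Strings Tracking ends 13:20 → clear.
Soloist Tracking: starts 18:10 at or after Strings Tracking ends 13:20 → clear.
Dress Overdub: starts 18:30 at or after Strings Tracking ends 13:20 → clear.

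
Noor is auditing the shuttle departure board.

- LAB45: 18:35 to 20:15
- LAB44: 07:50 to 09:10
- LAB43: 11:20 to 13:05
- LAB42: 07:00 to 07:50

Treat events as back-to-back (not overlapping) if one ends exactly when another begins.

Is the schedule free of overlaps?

Sorted by start: LAB42, LAB44, LAB43, LAB45.
LAB44 starts exactly when LAB42 ends (back-to-back, no overlap); LAB42 is clear from here.
LAB43 starts after LAB44 ends; LAB44 is clear from here.
LAB45 starts after LAB43 ends.
Every pair is clear; the schedule has no overlaps.

Yes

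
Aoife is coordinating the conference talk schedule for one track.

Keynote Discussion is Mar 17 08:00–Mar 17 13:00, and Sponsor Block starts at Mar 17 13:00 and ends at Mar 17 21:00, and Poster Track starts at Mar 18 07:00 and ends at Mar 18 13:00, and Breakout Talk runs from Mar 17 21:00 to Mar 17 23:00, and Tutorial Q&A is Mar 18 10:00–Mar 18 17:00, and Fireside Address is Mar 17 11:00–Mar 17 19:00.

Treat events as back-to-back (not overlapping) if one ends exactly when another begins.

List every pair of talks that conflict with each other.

Check each pair: they overlap iff neither finishes before the other starts.
Sorted by start: Keynote Discussion, Fireside Address, Sponsor Block, Breakout Talk, Poster Track, Tutorial Q&A.
Fireside Address starts before Keynote Discussion ends → Keynote Discussion and Fireside Address overlap.
Sponsor Block starts exactly when Keynote Discussion ends (back-to-back, no overlap) — done with Keynote Discussion.
Sponsor Block starts before Fireside Address ends → Fireside Address and Sponsor Block overlap.
Breakout Talk starts after Fireside Address ends — done with Fireside Address.
Breakout Talk starts exactly when Sponsor Block ends (back-to-back, no overlap) — done with Sponsor Block.
Poster Track starts after Breakout Talk ends — done with Breakout Talk.
Tutorial Q&A starts before Poster Track ends → Poster Track and Tutorial Q&A overlap.

Fireside Address & Keynote Discussion, Fireside Address & Sponsor Block, Poster Track & Tutorial Q&A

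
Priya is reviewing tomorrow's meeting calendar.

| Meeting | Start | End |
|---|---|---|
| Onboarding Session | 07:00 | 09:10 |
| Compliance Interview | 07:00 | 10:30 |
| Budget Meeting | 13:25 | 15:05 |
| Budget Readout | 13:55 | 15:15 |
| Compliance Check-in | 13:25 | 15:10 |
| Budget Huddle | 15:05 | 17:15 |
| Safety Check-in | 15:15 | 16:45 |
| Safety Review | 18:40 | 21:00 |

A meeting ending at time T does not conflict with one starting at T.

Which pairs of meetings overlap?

Budget Huddle & Budget Readout, Budget Huddle & Compliance Check-in, Budget Huddle & Safety Check-in, Budget Meeting & Budget Readout, Budget Meeting & Compliance Check-in, Budget Readout & Compliance Check-in, Compliance Interview & Onboarding Session

Sorted by start: Onboarding Session, Compliance Interview, Budget Meeting, Compliance Check-in, Budget Readout, Budget Huddle, Safety Check-in, Safety Review.
Compliance Interview starts before Onboarding Session ends → Onboarding Session and Compliance Interview overlap.
Budget Meeting starts after Onboarding Session ends; Onboarding Session is clear from here.
Budget Meeting starts after Compliance Interview ends; Compliance Interview is clear from here.
Compliance Check-in starts before Budget Meeting ends → Budget Meeting and Compliance Check-in overlap.
Budget Readout starts before Budget Meeting ends → Budget Meeting and Budget Readout overlap.
Budget Huddle starts exactly when Budget Meeting ends (back-to-back, no overlap); Budget Meeting is clear from here.
Budget Readout starts before Compliance Check-in ends → Compliance Check-in and Budget Readout overlap.
Budget Huddle starts before Compliance Check-in ends → Compliance Check-in and Budget Huddle overlap.
Safety Check-in starts after Compliance Check-in ends; Compliance Check-in is clear from here.
Budget Huddle starts before Budget Readout ends → Budget Readout and Budget Huddle overlap.
Safety Check-in starts exactly when Budget Readout ends (back-to-back, no overlap); Budget Readout is clear from here.
Safety Check-in starts before Budget Huddle ends → Budget Huddle and Safety Check-in overlap.
Safety Review starts after Budget Huddle ends.
Safety Review starts after Safety Check-in ends.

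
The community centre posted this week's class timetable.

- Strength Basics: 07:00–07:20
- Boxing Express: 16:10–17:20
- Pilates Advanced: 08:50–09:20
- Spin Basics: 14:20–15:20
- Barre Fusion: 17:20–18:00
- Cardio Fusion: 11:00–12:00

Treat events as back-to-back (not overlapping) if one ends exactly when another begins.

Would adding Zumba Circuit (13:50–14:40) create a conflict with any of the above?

Yes — it overlaps Spin Basics

Strength Basics: ends 07:20 at or before Zumba Circuit starts 13:50 → clear.
Pilates Advanced: ends 09:20 at or before Zumba Circuit starts 13:50 → clear.
Cardio Fusion: ends 12:00 at or before Zumba Circuit starts 13:50 → clear.
Spin Basics: starts 14:20 before Zumba Circuit ends 14:40, and ends 15:20 after Zumba Circuit starts 13:50 → overlap.
Boxing Express: starts 16:10 at or after Zumba Circuit ends 14:40 → clear.
Barre Fusion: starts 17:20 at or after Zumba Circuit ends 14:40 → clear.
Zumba Circuit overlaps Spin Basics.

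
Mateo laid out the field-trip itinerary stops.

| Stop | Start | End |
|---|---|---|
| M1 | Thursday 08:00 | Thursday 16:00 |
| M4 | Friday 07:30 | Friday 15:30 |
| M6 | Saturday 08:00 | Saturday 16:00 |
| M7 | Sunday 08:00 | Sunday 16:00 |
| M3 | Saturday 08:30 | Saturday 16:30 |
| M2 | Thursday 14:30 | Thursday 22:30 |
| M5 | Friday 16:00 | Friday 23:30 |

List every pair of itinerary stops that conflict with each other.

Sorted by start: M1, M2, M4, M5, M6, M3, M7.
M2 starts before M1 ends → M1 and M2 overlap.
M4 starts after M1 ends — done with M1.
M4 starts after M2 ends — done with M2.
M5 starts after M4 ends — done with M4.
M6 starts after M5 ends — done with M5.
M3 starts before M6 ends → M6 and M3 overlap.
M7 starts after M6 ends.
M7 starts after M3 ends.

M1 & M2, M3 & M6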